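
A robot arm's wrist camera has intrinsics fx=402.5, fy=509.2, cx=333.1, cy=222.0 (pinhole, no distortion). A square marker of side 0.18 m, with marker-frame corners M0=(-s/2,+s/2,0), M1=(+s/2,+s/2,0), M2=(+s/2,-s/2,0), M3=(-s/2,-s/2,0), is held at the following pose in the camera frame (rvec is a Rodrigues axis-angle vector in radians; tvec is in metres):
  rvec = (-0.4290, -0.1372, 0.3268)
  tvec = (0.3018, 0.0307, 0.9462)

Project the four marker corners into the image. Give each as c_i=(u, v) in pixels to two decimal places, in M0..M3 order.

Intrinsics K: fx=402.5, fy=509.2, cx=333.1, cy=222.0
Marker side s = 0.18 m; corners in marker frame (Z=0):
  M0 = (-0.0900, +0.0900, 0)
  M1 = (+0.0900, +0.0900, 0)
  M2 = (+0.0900, -0.0900, 0)
  M3 = (-0.0900, -0.0900, 0)
rvec = (-0.4290, -0.1372, 0.3268), |rvec| = θ = 0.55647 rad = 31.884°
Rodrigues: sinθ=0.52820, 1−cosθ=0.15088; R = I + sinθ·[k]× + (1−cosθ)·[k]×²:
    [+0.93879 -0.28152 -0.19854]
    [+0.33887 +0.85829 +0.38535]
    [+0.06192 -0.42905 +0.90116]
t = (0.3018, 0.0307, 0.9462) m
M0: Pc = R·M0+t = (+0.19197, +0.07745, +0.90201); u = 402.5·(+0.19197)/0.90201 + 333.1 = 418.7626, v = 509.2·(+0.07745)/0.90201 + 222.0 = 265.7206
M1: Pc = R·M1+t = (+0.36096, +0.13844, +0.91316); u = 402.5·(+0.36096)/0.91316 + 333.1 = 492.2009, v = 509.2·(+0.13844)/0.91316 + 222.0 = 299.2003
M2: Pc = R·M2+t = (+0.41163, -0.01605, +0.99039); u = 402.5·(+0.41163)/0.99039 + 333.1 = 500.3883, v = 509.2·(-0.01605)/0.99039 + 222.0 = 213.7490
M3: Pc = R·M3+t = (+0.24264, -0.07704, +0.97924); u = 402.5·(+0.24264)/0.97924 + 333.1 = 432.8350, v = 509.2·(-0.07704)/0.97924 + 222.0 = 181.9371

c0=(418.76, 265.72) c1=(492.20, 299.20) c2=(500.39, 213.75) c3=(432.83, 181.94)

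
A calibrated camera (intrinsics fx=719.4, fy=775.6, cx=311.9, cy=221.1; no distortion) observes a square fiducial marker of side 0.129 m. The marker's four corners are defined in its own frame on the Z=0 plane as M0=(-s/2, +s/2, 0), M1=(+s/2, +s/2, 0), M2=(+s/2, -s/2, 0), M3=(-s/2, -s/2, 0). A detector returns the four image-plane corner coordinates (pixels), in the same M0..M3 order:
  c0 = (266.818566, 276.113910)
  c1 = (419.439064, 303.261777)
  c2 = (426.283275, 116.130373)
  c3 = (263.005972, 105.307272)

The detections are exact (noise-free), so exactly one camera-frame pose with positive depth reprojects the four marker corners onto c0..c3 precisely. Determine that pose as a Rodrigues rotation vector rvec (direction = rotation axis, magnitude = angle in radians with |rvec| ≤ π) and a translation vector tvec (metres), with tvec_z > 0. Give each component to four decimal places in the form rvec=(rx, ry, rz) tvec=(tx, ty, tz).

Intrinsics K: fx=719.4, fy=775.6, cx=311.9, cy=221.1
Marker side s = 0.129 m; corners in marker frame (Z=0):
  M0 = (-0.0645, +0.0645, 0)
  M1 = (+0.0645, +0.0645, 0)
  M2 = (+0.0645, -0.0645, 0)
  M3 = (-0.0645, -0.0645, 0)
Detected image corners:
  c0 = (266.818566, 276.113910) px
  c1 = (419.439064, 303.261777) px
  c2 = (426.283275, 116.130373) px
  c3 = (263.005972, 105.307272) px
Planar DLT: solve 8×8 A·h = b for H (H[2,2]=1):
  H  [+961.06127 +167.62565 +339.98098]
  H  [-3.23702 +1487.49493 +202.71345]
  H  [-0.76181 +0.51571 +1.00000]
B = K⁻¹H; ‖b₁‖=1.844439, ‖b₂‖=1.844439; λ = 2/(‖b₁‖+‖b₂‖) = 0.542170, sign → tz>0 ⇒ λ=+0.542170
r₁ = λ·B[:,0] = (+0.90337,+0.11548,-0.41303); r₂ = λ·B[:,1] = (+0.00511,+0.96010,+0.27960)
r₃ = r₁×r₂ = (+0.42884,-0.25469,+0.86673); SVD([r₁ r₂ r₃]) → R = UVᵀ:
  R  [+0.90337 +0.00511 +0.42884]
  R  [+0.11548 +0.96010 -0.25469]
  R  [-0.41303 +0.27960 +0.86673]
t = (+0.02116, -0.01285, +0.54217) m
tr R = 2.730204; θ = arccos((tr R − 1)/2) = 0.525443 rad = 30.106°
axis k = ((R−Rᵀ)₃₂, (R−Rᵀ)₁₃, (R−Rᵀ)₂₁) / (2 sinθ) = (+0.532597, +0.839187, +0.110022)
rvec = θ·k = (+0.279849, +0.440945, +0.057810)

rvec=(0.2798, 0.4409, 0.0578) tvec=(0.0212, -0.0129, 0.5422)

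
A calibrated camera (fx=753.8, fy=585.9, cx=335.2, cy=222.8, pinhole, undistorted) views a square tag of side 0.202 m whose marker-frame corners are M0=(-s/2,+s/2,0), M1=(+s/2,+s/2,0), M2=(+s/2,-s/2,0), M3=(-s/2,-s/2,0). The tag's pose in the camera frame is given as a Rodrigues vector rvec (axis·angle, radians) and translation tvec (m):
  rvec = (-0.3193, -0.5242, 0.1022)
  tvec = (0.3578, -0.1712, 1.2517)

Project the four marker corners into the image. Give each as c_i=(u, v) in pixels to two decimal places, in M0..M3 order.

c0=(508.55, 175.99) c1=(599.01, 196.05) c2=(587.69, 113.38) c3=(501.15, 87.97)

Intrinsics K: fx=753.8, fy=585.9, cx=335.2, cy=222.8
Marker side s = 0.202 m; corners in marker frame (Z=0):
  M0 = (-0.1010, +0.1010, 0)
  M1 = (+0.1010, +0.1010, 0)
  M2 = (+0.1010, -0.1010, 0)
  M3 = (-0.1010, -0.1010, 0)
rvec = (-0.3193, -0.5242, 0.1022), |rvec| = θ = 0.62224 rad = 35.652°
Rodrigues: sinθ=0.58286, 1−cosθ=0.18743; R = I + sinθ·[k]× + (1−cosθ)·[k]×²:
    [+0.86193 -0.01471 -0.50682]
    [+0.17675 +0.94559 +0.27316]
    [+0.47523 -0.32502 +0.81763]
t = (0.3578, -0.1712, 1.2517) m
M0: Pc = R·M0+t = (+0.26926, -0.09355, +1.17087); u = 753.8·(+0.26926)/1.17087 + 335.2 = 508.5473, v = 585.9·(-0.09355)/1.17087 + 222.8 = 175.9893
M1: Pc = R·M1+t = (+0.44337, -0.05784, +1.26687); u = 753.8·(+0.44337)/1.26687 + 335.2 = 599.0089, v = 585.9·(-0.05784)/1.26687 + 222.8 = 196.0488
M2: Pc = R·M2+t = (+0.44634, -0.24885, +1.33253); u = 753.8·(+0.44634)/1.33253 + 335.2 = 587.6915, v = 585.9·(-0.24885)/1.33253 + 222.8 = 113.3817
M3: Pc = R·M3+t = (+0.27223, -0.28456, +1.23653); u = 753.8·(+0.27223)/1.23653 + 335.2 = 501.1545, v = 585.9·(-0.28456)/1.23653 + 222.8 = 87.9695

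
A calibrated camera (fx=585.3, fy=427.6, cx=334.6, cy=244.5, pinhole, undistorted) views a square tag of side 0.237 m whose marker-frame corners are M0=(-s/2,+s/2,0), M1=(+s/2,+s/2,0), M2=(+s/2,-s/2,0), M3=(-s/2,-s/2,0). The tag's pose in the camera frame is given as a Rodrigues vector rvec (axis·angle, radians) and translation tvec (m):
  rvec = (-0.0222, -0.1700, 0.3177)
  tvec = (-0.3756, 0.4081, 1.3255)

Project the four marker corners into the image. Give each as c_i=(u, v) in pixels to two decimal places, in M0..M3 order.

Intrinsics K: fx=585.3, fy=427.6, cx=334.6, cy=244.5
Marker side s = 0.237 m; corners in marker frame (Z=0):
  M0 = (-0.1185, +0.1185, 0)
  M1 = (+0.1185, +0.1185, 0)
  M2 = (+0.1185, -0.1185, 0)
  M3 = (-0.1185, -0.1185, 0)
rvec = (-0.0222, -0.1700, 0.3177), |rvec| = θ = 0.36101 rad = 20.684°
Rodrigues: sinθ=0.35322, 1−cosθ=0.06446; R = I + sinθ·[k]× + (1−cosθ)·[k]×²:
    [+0.93579 -0.30898 -0.16982]
    [+0.31271 +0.94984 -0.00499]
    [+0.16284 -0.04843 +0.98546]
t = (-0.3756, 0.4081, 1.3255) m
M0: Pc = R·M0+t = (-0.52310, +0.48360, +1.30046); u = 585.3·(-0.52310)/1.30046 + 334.6 = 99.1663, v = 427.6·(+0.48360)/1.30046 + 244.5 = 403.5102
M1: Pc = R·M1+t = (-0.30132, +0.55771, +1.33906); u = 585.3·(-0.30132)/1.33906 + 334.6 = 202.8921, v = 427.6·(+0.55771)/1.33906 + 244.5 = 422.5936
M2: Pc = R·M2+t = (-0.22810, +0.33260, +1.35054); u = 585.3·(-0.22810)/1.35054 + 334.6 = 235.7471, v = 427.6·(+0.33260)/1.35054 + 244.5 = 349.8064
M3: Pc = R·M3+t = (-0.44988, +0.25849, +1.31194); u = 585.3·(-0.44988)/1.31194 + 334.6 = 133.8954, v = 427.6·(+0.25849)/1.31194 + 244.5 = 328.7488

c0=(99.17, 403.51) c1=(202.89, 422.59) c2=(235.75, 349.81) c3=(133.90, 328.75)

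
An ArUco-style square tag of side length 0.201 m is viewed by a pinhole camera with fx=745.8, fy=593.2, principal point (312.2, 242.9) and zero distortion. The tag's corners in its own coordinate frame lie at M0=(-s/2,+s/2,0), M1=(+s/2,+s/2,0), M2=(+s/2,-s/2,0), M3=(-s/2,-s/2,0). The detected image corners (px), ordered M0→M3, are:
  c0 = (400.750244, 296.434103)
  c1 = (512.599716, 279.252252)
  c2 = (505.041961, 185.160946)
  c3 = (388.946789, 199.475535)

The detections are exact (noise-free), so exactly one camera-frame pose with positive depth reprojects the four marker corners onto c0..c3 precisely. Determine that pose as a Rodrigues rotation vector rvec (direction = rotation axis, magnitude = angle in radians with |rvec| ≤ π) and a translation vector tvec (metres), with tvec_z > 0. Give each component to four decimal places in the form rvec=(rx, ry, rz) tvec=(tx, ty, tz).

rvec=(0.1939, -0.2333, -0.1418) tvec=(0.2291, -0.0044, 1.2140)

Intrinsics K: fx=745.8, fy=593.2, cx=312.2, cy=242.9
Marker side s = 0.201 m; corners in marker frame (Z=0):
  M0 = (-0.1005, +0.1005, 0)
  M1 = (+0.1005, +0.1005, 0)
  M2 = (+0.1005, -0.1005, 0)
  M3 = (-0.1005, -0.1005, 0)
Detected image corners:
  c0 = (400.750244, 296.434103) px
  c1 = (512.599716, 279.252252) px
  c2 = (505.041961, 185.160946) px
  c3 = (388.946789, 199.475535) px
Planar DLT: solve 8×8 A·h = b for H (H[2,2]=1):
  H  [+647.00234 +124.90564 +452.93351]
  H  [-35.88049 +515.99867 +240.75762]
  H  [+0.17740 +0.17027 +1.00000]
B = K⁻¹H; ‖b₁‖=0.823690, ‖b₂‖=0.823690; λ = 2/(‖b₁‖+‖b₂‖) = 1.214050, sign → tz>0 ⇒ λ=+1.214050
r₁ = λ·B[:,0] = (+0.96306,-0.16162,+0.21538); r₂ = λ·B[:,1] = (+0.11680,+0.97141,+0.20671)
r₃ = r₁×r₂ = (-0.24263,-0.17392,+0.95440); SVD([r₁ r₂ r₃]) → R = UVᵀ:
  R  [+0.96306 +0.11680 -0.24263]
  R  [-0.16162 +0.97141 -0.17392]
  R  [+0.21538 +0.20671 +0.95440]
t = (+0.22909, -0.00438, +1.21405) m
tr R = 2.888872; θ = arccos((tr R − 1)/2) = 0.334922 rad = 19.190°
axis k = ((R−Rᵀ)₃₂, (R−Rᵀ)₁₃, (R−Rᵀ)₂₁) / (2 sinθ) = (+0.579002, -0.696696, -0.423523)
rvec = θ·k = (+0.193920, -0.233339, -0.141847)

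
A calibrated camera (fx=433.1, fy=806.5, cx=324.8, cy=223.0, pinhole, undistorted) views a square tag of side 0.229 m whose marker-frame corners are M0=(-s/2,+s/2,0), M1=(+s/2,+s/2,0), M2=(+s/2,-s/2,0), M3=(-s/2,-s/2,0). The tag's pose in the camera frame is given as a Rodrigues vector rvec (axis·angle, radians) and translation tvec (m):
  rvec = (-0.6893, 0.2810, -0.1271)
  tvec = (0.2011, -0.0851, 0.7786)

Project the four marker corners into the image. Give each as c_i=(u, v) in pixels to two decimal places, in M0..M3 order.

c0=(380.87, 252.15) c1=(524.01, 197.88) c2=(485.83, 31.48) c3=(368.85, 85.91)

Intrinsics K: fx=433.1, fy=806.5, cx=324.8, cy=223.0
Marker side s = 0.229 m; corners in marker frame (Z=0):
  M0 = (-0.1145, +0.1145, 0)
  M1 = (+0.1145, +0.1145, 0)
  M2 = (+0.1145, -0.1145, 0)
  M3 = (-0.1145, -0.1145, 0)
rvec = (-0.6893, 0.2810, -0.1271), |rvec| = θ = 0.75515 rad = 43.267°
Rodrigues: sinθ=0.68540, 1−cosθ=0.27183; R = I + sinθ·[k]× + (1−cosθ)·[k]×²:
    [+0.95466 +0.02303 +0.29681]
    [-0.20769 +0.76581 +0.60861]
    [-0.21328 -0.64266 +0.73587]
t = (0.2011, -0.0851, 0.7786) m
M0: Pc = R·M0+t = (+0.09443, +0.02637, +0.72944); u = 433.1·(+0.09443)/0.72944 + 324.8 = 380.8664, v = 806.5·(+0.02637)/0.72944 + 223.0 = 252.1512
M1: Pc = R·M1+t = (+0.31305, -0.02120, +0.68060); u = 433.1·(+0.31305)/0.68060 + 324.8 = 524.0079, v = 806.5·(-0.02120)/0.68060 + 223.0 = 197.8835
M2: Pc = R·M2+t = (+0.30777, -0.19657, +0.82776); u = 433.1·(+0.30777)/0.82776 + 324.8 = 485.8315, v = 806.5·(-0.19657)/0.82776 + 223.0 = 31.4835
M3: Pc = R·M3+t = (+0.08915, -0.14900, +0.87660); u = 433.1·(+0.08915)/0.87660 + 324.8 = 368.8482, v = 806.5·(-0.14900)/0.87660 + 223.0 = 85.9118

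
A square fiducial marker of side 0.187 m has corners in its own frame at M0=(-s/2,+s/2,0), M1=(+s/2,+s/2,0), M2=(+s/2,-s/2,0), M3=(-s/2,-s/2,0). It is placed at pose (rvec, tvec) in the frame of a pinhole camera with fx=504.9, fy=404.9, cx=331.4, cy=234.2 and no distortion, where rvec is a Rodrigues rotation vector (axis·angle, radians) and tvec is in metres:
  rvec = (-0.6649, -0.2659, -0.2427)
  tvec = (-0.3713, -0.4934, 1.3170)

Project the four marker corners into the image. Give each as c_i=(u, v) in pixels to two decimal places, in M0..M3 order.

c0=(155.19, 99.80) c1=(231.80, 98.02) c2=(218.89, 67.27) c3=(147.82, 67.54)

Intrinsics K: fx=504.9, fy=404.9, cx=331.4, cy=234.2
Marker side s = 0.187 m; corners in marker frame (Z=0):
  M0 = (-0.0935, +0.0935, 0)
  M1 = (+0.0935, +0.0935, 0)
  M2 = (+0.0935, -0.0935, 0)
  M3 = (-0.0935, -0.0935, 0)
rvec = (-0.6649, -0.2659, -0.2427), |rvec| = θ = 0.75611 rad = 43.322°
Rodrigues: sinθ=0.68609, 1−cosθ=0.27249; R = I + sinθ·[k]× + (1−cosθ)·[k]×²:
    [+0.93823 +0.30449 -0.16436]
    [-0.13596 +0.76121 +0.63409]
    [+0.31819 -0.57257 +0.75559]
t = (-0.3713, -0.4934, 1.3170) m
M0: Pc = R·M0+t = (-0.43055, -0.40951, +1.23371); u = 504.9·(-0.43055)/1.23371 + 331.4 = 155.1948, v = 404.9·(-0.40951)/1.23371 + 234.2 = 99.7989
M1: Pc = R·M1+t = (-0.25511, -0.43494, +1.29322); u = 504.9·(-0.25511)/1.29322 + 331.4 = 231.8011, v = 404.9·(-0.43494)/1.29322 + 234.2 = 98.0225
M2: Pc = R·M2+t = (-0.31205, -0.57729, +1.40029); u = 504.9·(-0.31205)/1.40029 + 331.4 = 218.8859, v = 404.9·(-0.57729)/1.40029 + 234.2 = 67.2750
M3: Pc = R·M3+t = (-0.48749, -0.55186, +1.34078); u = 504.9·(-0.48749)/1.34078 + 331.4 = 147.8240, v = 404.9·(-0.55186)/1.34078 + 234.2 = 67.5450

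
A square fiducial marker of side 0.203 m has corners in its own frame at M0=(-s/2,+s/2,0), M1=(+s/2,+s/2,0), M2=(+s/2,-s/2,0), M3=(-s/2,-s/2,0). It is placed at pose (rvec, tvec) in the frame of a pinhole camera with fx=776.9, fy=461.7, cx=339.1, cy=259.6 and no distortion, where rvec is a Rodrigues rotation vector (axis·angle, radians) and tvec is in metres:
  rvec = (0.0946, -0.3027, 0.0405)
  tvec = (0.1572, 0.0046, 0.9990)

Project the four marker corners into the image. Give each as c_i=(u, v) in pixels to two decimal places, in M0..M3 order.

c0=(382.75, 308.24) c1=(525.07, 307.70) c2=(536.63, 217.18) c3=(392.42, 211.99)

Intrinsics K: fx=776.9, fy=461.7, cx=339.1, cy=259.6
Marker side s = 0.203 m; corners in marker frame (Z=0):
  M0 = (-0.1015, +0.1015, 0)
  M1 = (+0.1015, +0.1015, 0)
  M2 = (+0.1015, -0.1015, 0)
  M3 = (-0.1015, -0.1015, 0)
rvec = (0.0946, -0.3027, 0.0405), |rvec| = θ = 0.31971 rad = 18.318°
Rodrigues: sinθ=0.31429, 1−cosθ=0.05067; R = I + sinθ·[k]× + (1−cosθ)·[k]×²:
    [+0.95376 -0.05401 -0.29567]
    [+0.02562 +0.99475 -0.09907]
    [+0.29947 +0.08692 +0.95014]
t = (0.1572, 0.0046, 0.9990) m
M0: Pc = R·M0+t = (+0.05491, +0.10297, +0.97743); u = 776.9·(+0.05491)/0.97743 + 339.1 = 382.7457, v = 461.7·(+0.10297)/0.97743 + 259.6 = 308.2378
M1: Pc = R·M1+t = (+0.24852, +0.10817, +1.03822); u = 776.9·(+0.24852)/1.03822 + 339.1 = 525.0714, v = 461.7·(+0.10817)/1.03822 + 259.6 = 307.7025
M2: Pc = R·M2+t = (+0.25949, -0.09377, +1.02057); u = 776.9·(+0.25949)/1.02057 + 339.1 = 536.6329, v = 461.7·(-0.09377)/1.02057 + 259.6 = 217.1805
M3: Pc = R·M3+t = (+0.06588, -0.09897, +0.95978); u = 776.9·(+0.06588)/0.95978 + 339.1 = 392.4230, v = 461.7·(-0.09897)/0.95978 + 259.6 = 211.9921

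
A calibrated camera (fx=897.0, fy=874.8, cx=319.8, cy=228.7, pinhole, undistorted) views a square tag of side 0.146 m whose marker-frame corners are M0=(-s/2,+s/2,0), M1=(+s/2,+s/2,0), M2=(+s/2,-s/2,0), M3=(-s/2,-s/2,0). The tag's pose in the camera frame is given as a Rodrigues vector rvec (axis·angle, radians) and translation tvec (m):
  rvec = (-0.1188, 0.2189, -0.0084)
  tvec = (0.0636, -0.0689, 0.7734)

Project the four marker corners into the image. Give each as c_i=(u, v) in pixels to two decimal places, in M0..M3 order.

Intrinsics K: fx=897.0, fy=874.8, cx=319.8, cy=228.7
Marker side s = 0.146 m; corners in marker frame (Z=0):
  M0 = (-0.0730, +0.0730, 0)
  M1 = (+0.0730, +0.0730, 0)
  M2 = (+0.0730, -0.0730, 0)
  M3 = (-0.0730, -0.0730, 0)
rvec = (-0.1188, 0.2189, -0.0084), |rvec| = θ = 0.24920 rad = 14.278°
Rodrigues: sinθ=0.24663, 1−cosθ=0.03089; R = I + sinθ·[k]× + (1−cosθ)·[k]×²:
    [+0.97613 -0.00462 +0.21714]
    [-0.02125 +0.99294 +0.11666]
    [-0.21614 -0.11849 +0.96914]
t = (0.0636, -0.0689, 0.7734) m
M0: Pc = R·M0+t = (-0.00799, +0.00514, +0.78053); u = 897.0·(-0.00799)/0.78053 + 319.8 = 310.6121, v = 874.8·(+0.00514)/0.78053 + 228.7 = 234.4565
M1: Pc = R·M1+t = (+0.13452, +0.00203, +0.74897); u = 897.0·(+0.13452)/0.74897 + 319.8 = 480.9069, v = 874.8·(+0.00203)/0.74897 + 228.7 = 231.0755
M2: Pc = R·M2+t = (+0.13519, -0.14294, +0.76627); u = 897.0·(+0.13519)/0.76627 + 319.8 = 478.0597, v = 874.8·(-0.14294)/0.76627 + 228.7 = 65.5195
M3: Pc = R·M3+t = (-0.00732, -0.13983, +0.79783); u = 897.0·(-0.00732)/0.79783 + 319.8 = 311.5700, v = 874.8·(-0.13983)/0.79783 + 228.7 = 75.3755

c0=(310.61, 234.46) c1=(480.91, 231.08) c2=(478.06, 65.52) c3=(311.57, 75.38)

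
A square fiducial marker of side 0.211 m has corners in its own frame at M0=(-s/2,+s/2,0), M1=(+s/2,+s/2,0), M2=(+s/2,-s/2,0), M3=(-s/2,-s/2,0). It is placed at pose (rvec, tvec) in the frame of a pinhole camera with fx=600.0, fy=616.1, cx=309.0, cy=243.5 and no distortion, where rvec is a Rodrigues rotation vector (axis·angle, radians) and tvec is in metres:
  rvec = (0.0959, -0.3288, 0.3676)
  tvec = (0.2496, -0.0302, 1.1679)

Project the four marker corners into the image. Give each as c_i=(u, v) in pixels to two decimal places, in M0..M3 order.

Intrinsics K: fx=600.0, fy=616.1, cx=309.0, cy=243.5
Marker side s = 0.211 m; corners in marker frame (Z=0):
  M0 = (-0.1055, +0.1055, 0)
  M1 = (+0.1055, +0.1055, 0)
  M2 = (+0.1055, -0.1055, 0)
  M3 = (-0.1055, -0.1055, 0)
rvec = (0.0959, -0.3288, 0.3676), |rvec| = θ = 0.50243 rad = 28.787°
Rodrigues: sinθ=0.48156, 1−cosθ=0.12359; R = I + sinθ·[k]× + (1−cosθ)·[k]×²:
    [+0.88092 -0.36777 -0.29788]
    [+0.33689 +0.92934 -0.15109]
    [+0.33240 +0.03274 +0.94257]
t = (0.2496, -0.0302, 1.1679) m
M0: Pc = R·M0+t = (+0.11786, +0.03230, +1.13629); u = 600.0·(+0.11786)/1.13629 + 309.0 = 371.2364, v = 616.1·(+0.03230)/1.13629 + 243.5 = 261.0152
M1: Pc = R·M1+t = (+0.30374, +0.10339, +1.20642); u = 600.0·(+0.30374)/1.20642 + 309.0 = 460.0603, v = 616.1·(+0.10339)/1.20642 + 243.5 = 296.2983
M2: Pc = R·M2+t = (+0.38134, -0.09270, +1.19951); u = 600.0·(+0.38134)/1.19951 + 309.0 = 499.7453, v = 616.1·(-0.09270)/1.19951 + 243.5 = 195.8851
M3: Pc = R·M3+t = (+0.19546, -0.16379, +1.12938); u = 600.0·(+0.19546)/1.12938 + 309.0 = 412.8426, v = 616.1·(-0.16379)/1.12938 + 243.5 = 154.1503

c0=(371.24, 261.02) c1=(460.06, 296.30) c2=(499.75, 195.89) c3=(412.84, 154.15)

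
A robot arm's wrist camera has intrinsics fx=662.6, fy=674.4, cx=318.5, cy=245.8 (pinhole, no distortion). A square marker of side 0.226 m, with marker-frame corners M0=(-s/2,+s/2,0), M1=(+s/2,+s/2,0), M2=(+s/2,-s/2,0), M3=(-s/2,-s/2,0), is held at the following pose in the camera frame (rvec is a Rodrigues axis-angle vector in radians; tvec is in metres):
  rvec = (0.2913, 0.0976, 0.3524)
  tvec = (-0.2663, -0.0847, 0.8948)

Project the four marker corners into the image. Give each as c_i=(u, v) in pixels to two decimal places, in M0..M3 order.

Intrinsics K: fx=662.6, fy=674.4, cx=318.5, cy=245.8
Marker side s = 0.226 m; corners in marker frame (Z=0):
  M0 = (-0.1130, +0.1130, 0)
  M1 = (+0.1130, +0.1130, 0)
  M2 = (+0.1130, -0.1130, 0)
  M3 = (-0.1130, -0.1130, 0)
rvec = (0.2913, 0.0976, 0.3524), |rvec| = θ = 0.46751 rad = 26.786°
Rodrigues: sinθ=0.45067, 1−cosθ=0.10731; R = I + sinθ·[k]× + (1−cosθ)·[k]×²:
    [+0.93435 -0.32574 +0.14448]
    [+0.35366 +0.89737 -0.26392]
    [-0.04368 +0.29769 +0.95366]
t = (-0.2663, -0.0847, 0.8948) m
M0: Pc = R·M0+t = (-0.40869, -0.02326, +0.93338); u = 662.6·(-0.40869)/0.93338 + 318.5 = 28.3717, v = 674.4·(-0.02326)/0.93338 + 245.8 = 228.9931
M1: Pc = R·M1+t = (-0.19753, +0.05667, +0.92350); u = 662.6·(-0.19753)/0.92350 + 318.5 = 176.7771, v = 674.4·(+0.05667)/0.92350 + 245.8 = 287.1814
M2: Pc = R·M2+t = (-0.12391, -0.14614, +0.85622); u = 662.6·(-0.12391)/0.85622 + 318.5 = 222.6115, v = 674.4·(-0.14614)/0.85622 + 245.8 = 130.6945
M3: Pc = R·M3+t = (-0.33507, -0.22607, +0.86610); u = 662.6·(-0.33507)/0.86610 + 318.5 = 62.1555, v = 674.4·(-0.22607)/0.86610 + 245.8 = 69.7699

c0=(28.37, 228.99) c1=(176.78, 287.18) c2=(222.61, 130.69) c3=(62.16, 69.77)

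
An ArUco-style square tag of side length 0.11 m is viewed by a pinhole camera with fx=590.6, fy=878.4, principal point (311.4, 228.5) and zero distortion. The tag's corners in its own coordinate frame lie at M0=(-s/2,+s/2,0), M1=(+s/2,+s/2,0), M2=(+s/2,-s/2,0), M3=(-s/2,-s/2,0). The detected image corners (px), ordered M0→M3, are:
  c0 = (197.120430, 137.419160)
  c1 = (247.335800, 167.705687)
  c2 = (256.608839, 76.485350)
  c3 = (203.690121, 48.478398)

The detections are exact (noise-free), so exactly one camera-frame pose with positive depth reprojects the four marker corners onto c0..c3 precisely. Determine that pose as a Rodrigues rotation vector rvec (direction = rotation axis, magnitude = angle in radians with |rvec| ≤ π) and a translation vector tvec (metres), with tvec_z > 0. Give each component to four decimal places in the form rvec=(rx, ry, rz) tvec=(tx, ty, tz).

Intrinsics K: fx=590.6, fy=878.4, cx=311.4, cy=228.5
Marker side s = 0.11 m; corners in marker frame (Z=0):
  M0 = (-0.0550, +0.0550, 0)
  M1 = (+0.0550, +0.0550, 0)
  M2 = (+0.0550, -0.0550, 0)
  M3 = (-0.0550, -0.0550, 0)
Detected image corners:
  c0 = (197.120430, 137.419160) px
  c1 = (247.335800, 167.705687) px
  c2 = (256.608839, 76.485350) px
  c3 = (203.690121, 48.478398) px
Planar DLT: solve 8×8 A·h = b for H (H[2,2]=1):
  H  [+385.70772 +23.31328 +225.57812]
  H  [+225.84996 +863.90232 +108.27003]
  H  [-0.36606 +0.42035 +1.00000]
B = K⁻¹H; ‖b₁‖=0.986921, ‖b₂‖=0.986921; λ = 2/(‖b₁‖+‖b₂‖) = 1.013253, sign → tz>0 ⇒ λ=+1.013253
r₁ = λ·B[:,0] = (+0.85730,+0.35701,-0.37092); r₂ = λ·B[:,1] = (-0.18457,+0.88573,+0.42592)
r₃ = r₁×r₂ = (+0.48059,-0.29668,+0.82524); SVD([r₁ r₂ r₃]) → R = UVᵀ:
  R  [+0.85730 -0.18457 +0.48059]
  R  [+0.35701 +0.88573 -0.29668]
  R  [-0.37092 +0.42592 +0.82524]
t = (-0.14724, -0.13869, +1.01325) m
tr R = 2.568271; θ = arccos((tr R − 1)/2) = 0.669494 rad = 38.359°
axis k = ((R−Rᵀ)₃₂, (R−Rᵀ)₁₃, (R−Rᵀ)₂₁) / (2 sinθ) = (+0.582189, +0.686045, +0.436346)
rvec = θ·k = (+0.389772, +0.459303, +0.292131)

rvec=(0.3898, 0.4593, 0.2921) tvec=(-0.1472, -0.1387, 1.0133)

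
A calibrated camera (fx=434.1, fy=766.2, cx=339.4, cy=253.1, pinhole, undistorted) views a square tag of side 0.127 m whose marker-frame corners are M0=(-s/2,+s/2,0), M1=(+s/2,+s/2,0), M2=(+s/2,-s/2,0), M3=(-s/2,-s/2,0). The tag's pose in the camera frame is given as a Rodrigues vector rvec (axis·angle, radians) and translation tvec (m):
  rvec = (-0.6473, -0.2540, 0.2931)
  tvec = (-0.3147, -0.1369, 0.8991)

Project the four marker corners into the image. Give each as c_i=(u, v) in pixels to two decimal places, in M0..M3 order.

c0=(142.64, 153.52) c1=(205.60, 194.15) c2=(227.69, 121.10) c3=(170.51, 82.53)

Intrinsics K: fx=434.1, fy=766.2, cx=339.4, cy=253.1
Marker side s = 0.127 m; corners in marker frame (Z=0):
  M0 = (-0.0635, +0.0635, 0)
  M1 = (+0.0635, +0.0635, 0)
  M2 = (+0.0635, -0.0635, 0)
  M3 = (-0.0635, -0.0635, 0)
rvec = (-0.6473, -0.2540, 0.2931), |rvec| = θ = 0.75460 rad = 43.235°
Rodrigues: sinθ=0.68500, 1−cosθ=0.27145; R = I + sinθ·[k]× + (1−cosθ)·[k]×²:
    [+0.92829 -0.18769 -0.32102]
    [+0.34444 +0.75930 +0.55210]
    [+0.14013 -0.62309 +0.76950]
t = (-0.3147, -0.1369, 0.8991) m
M0: Pc = R·M0+t = (-0.38556, -0.11056, +0.85064); u = 434.1·(-0.38556)/0.85064 + 339.4 = 142.6372, v = 766.2·(-0.11056)/0.85064 + 253.1 = 153.5175
M1: Pc = R·M1+t = (-0.26767, -0.06681, +0.86843); u = 434.1·(-0.26767)/0.86843 + 339.4 = 205.6000, v = 766.2·(-0.06681)/0.86843 + 253.1 = 194.1530
M2: Pc = R·M2+t = (-0.24384, -0.16324, +0.94756); u = 434.1·(-0.24384)/0.94756 + 339.4 = 227.6935, v = 766.2·(-0.16324)/0.94756 + 253.1 = 121.1014
M3: Pc = R·M3+t = (-0.36173, -0.20699, +0.92977); u = 434.1·(-0.36173)/0.92977 + 339.4 = 170.5124, v = 766.2·(-0.20699)/0.92977 + 253.1 = 82.5261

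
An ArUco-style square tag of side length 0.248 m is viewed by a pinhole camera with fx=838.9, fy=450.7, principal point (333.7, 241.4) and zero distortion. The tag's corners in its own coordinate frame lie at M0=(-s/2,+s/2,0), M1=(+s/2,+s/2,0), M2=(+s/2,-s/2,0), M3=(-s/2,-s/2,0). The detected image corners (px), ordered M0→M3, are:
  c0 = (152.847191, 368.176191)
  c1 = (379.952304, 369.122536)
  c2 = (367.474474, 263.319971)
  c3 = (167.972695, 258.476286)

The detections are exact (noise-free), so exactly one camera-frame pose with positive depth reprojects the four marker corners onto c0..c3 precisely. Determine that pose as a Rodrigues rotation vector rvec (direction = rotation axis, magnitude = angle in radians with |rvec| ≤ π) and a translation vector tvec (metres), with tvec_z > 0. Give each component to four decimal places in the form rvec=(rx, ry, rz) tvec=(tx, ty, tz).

Intrinsics K: fx=838.9, fy=450.7, cx=333.7, cy=241.4
Marker side s = 0.248 m; corners in marker frame (Z=0):
  M0 = (-0.1240, +0.1240, 0)
  M1 = (+0.1240, +0.1240, 0)
  M2 = (+0.1240, -0.1240, 0)
  M3 = (-0.1240, -0.1240, 0)
Detected image corners:
  c0 = (152.847191, 368.176191) px
  c1 = (379.952304, 369.122536) px
  c2 = (367.474474, 263.319971) px
  c3 = (167.972695, 258.476286) px
Planar DLT: solve 8×8 A·h = b for H (H[2,2]=1):
  H  [+899.18735 -143.32542 +269.21826]
  H  [+62.49403 +270.38538 +311.32307]
  H  [+0.15984 -0.52082 +1.00000]
B = K⁻¹H; ‖b₁‖=1.022252, ‖b₂‖=1.022252; λ = 2/(‖b₁‖+‖b₂‖) = 0.978233, sign → tz>0 ⇒ λ=+0.978233
r₁ = λ·B[:,0] = (+0.98634,+0.05189,+0.15636); r₂ = λ·B[:,1] = (+0.03553,+0.85975,-0.50948)
r₃ = r₁×r₂ = (-0.16087,+0.50808,+0.84616); SVD([r₁ r₂ r₃]) → R = UVᵀ:
  R  [+0.98634 +0.03553 -0.16087]
  R  [+0.05189 +0.85975 +0.50808]
  R  [+0.15636 -0.50948 +0.84616]
t = (-0.07519, +0.15177, +0.97823) m
tr R = 2.692241; θ = arccos((tr R − 1)/2) = 0.562133 rad = 32.208°
axis k = ((R−Rᵀ)₃₂, (R−Rᵀ)₁₃, (R−Rᵀ)₂₁) / (2 sinθ) = (-0.954570, -0.297592, +0.015349)
rvec = θ·k = (-0.536595, -0.167286, +0.008628)

rvec=(-0.5366, -0.1673, 0.0086) tvec=(-0.0752, 0.1518, 0.9782)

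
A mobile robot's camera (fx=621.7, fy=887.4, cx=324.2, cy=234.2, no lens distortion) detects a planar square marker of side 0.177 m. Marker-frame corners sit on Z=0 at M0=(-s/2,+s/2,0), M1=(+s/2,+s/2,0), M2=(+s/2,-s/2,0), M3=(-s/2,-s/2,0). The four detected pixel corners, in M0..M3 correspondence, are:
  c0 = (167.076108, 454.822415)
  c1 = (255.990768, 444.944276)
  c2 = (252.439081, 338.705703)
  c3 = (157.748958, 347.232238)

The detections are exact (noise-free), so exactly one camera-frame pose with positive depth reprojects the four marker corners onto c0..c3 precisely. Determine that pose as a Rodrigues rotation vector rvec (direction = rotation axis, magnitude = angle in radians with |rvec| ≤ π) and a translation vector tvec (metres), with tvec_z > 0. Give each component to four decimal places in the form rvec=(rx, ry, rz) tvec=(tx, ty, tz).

Intrinsics K: fx=621.7, fy=887.4, cx=324.2, cy=234.2
Marker side s = 0.177 m; corners in marker frame (Z=0):
  M0 = (-0.0885, +0.0885, 0)
  M1 = (+0.0885, +0.0885, 0)
  M2 = (+0.0885, -0.0885, 0)
  M3 = (-0.0885, -0.0885, 0)
Detected image corners:
  c0 = (167.076108, 454.822415) px
  c1 = (255.990768, 444.944276) px
  c2 = (252.439081, 338.705703) px
  c3 = (157.748958, 347.232238) px
Planar DLT: solve 8×8 A·h = b for H (H[2,2]=1):
  H  [+539.27851 +108.79464 +208.82491]
  H  [-11.90908 +742.08553 +398.03276]
  H  [+0.10140 +0.34832 +1.00000]
B = K⁻¹H; ‖b₁‖=0.821817, ‖b₂‖=0.821817; λ = 2/(‖b₁‖+‖b₂‖) = 1.216816, sign → tz>0 ⇒ λ=+1.216816
r₁ = λ·B[:,0] = (+0.99115,-0.04889,+0.12339); r₂ = λ·B[:,1] = (-0.00809,+0.90570,+0.42384)
r₃ = r₁×r₂ = (-0.13248,-0.42109,+0.89729); SVD([r₁ r₂ r₃]) → R = UVᵀ:
  R  [+0.99115 -0.00809 -0.13248]
  R  [-0.04889 +0.90570 -0.42109]
  R  [+0.12339 +0.42384 +0.89729]
t = (-0.22582, +0.22465, +1.21682) m
tr R = 2.794144; θ = arccos((tr R − 1)/2) = 0.457699 rad = 26.224°
axis k = ((R−Rᵀ)₃₂, (R−Rᵀ)₁₃, (R−Rᵀ)₂₁) / (2 sinθ) = (+0.956058, -0.289519, -0.046176)
rvec = θ·k = (+0.437586, -0.132512, -0.021135)

rvec=(0.4376, -0.1325, -0.0211) tvec=(-0.2258, 0.2246, 1.2168)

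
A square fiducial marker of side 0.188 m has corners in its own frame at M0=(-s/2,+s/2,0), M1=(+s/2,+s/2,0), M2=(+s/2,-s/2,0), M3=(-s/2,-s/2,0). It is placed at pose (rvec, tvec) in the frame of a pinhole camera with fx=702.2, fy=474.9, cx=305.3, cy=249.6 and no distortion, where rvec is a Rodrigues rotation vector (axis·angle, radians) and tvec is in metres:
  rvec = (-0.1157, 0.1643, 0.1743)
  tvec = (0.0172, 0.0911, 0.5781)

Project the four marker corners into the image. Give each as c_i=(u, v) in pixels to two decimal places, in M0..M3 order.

c0=(195.81, 385.80) c1=(421.52, 420.10) c2=(459.68, 261.61) c3=(238.96, 236.89)

Intrinsics K: fx=702.2, fy=474.9, cx=305.3, cy=249.6
Marker side s = 0.188 m; corners in marker frame (Z=0):
  M0 = (-0.0940, +0.0940, 0)
  M1 = (+0.0940, +0.0940, 0)
  M2 = (+0.0940, -0.0940, 0)
  M3 = (-0.0940, -0.0940, 0)
rvec = (-0.1157, 0.1643, 0.1743), |rvec| = θ = 0.26601 rad = 15.241°
Rodrigues: sinθ=0.26288, 1−cosθ=0.03517; R = I + sinθ·[k]× + (1−cosθ)·[k]×²:
    [+0.97148 -0.18170 +0.15235]
    [+0.16280 +0.97825 +0.12857]
    [-0.17239 -0.10011 +0.97993]
t = (0.0172, 0.0911, 0.5781) m
M0: Pc = R·M0+t = (-0.09120, +0.16775, +0.58490); u = 702.2·(-0.09120)/0.58490 + 305.3 = 195.8103, v = 474.9·(+0.16775)/0.58490 + 249.6 = 385.8043
M1: Pc = R·M1+t = (+0.09144, +0.19836, +0.55249); u = 702.2·(+0.09144)/0.55249 + 305.3 = 421.5181, v = 474.9·(+0.19836)/0.55249 + 249.6 = 420.1032
M2: Pc = R·M2+t = (+0.12560, +0.01445, +0.57130); u = 702.2·(+0.12560)/0.57130 + 305.3 = 459.6758, v = 474.9·(+0.01445)/0.57130 + 249.6 = 261.6103
M3: Pc = R·M3+t = (-0.05704, -0.01616, +0.60371); u = 702.2·(-0.05704)/0.60371 + 305.3 = 238.9557, v = 474.9·(-0.01616)/0.60371 + 249.6 = 236.8892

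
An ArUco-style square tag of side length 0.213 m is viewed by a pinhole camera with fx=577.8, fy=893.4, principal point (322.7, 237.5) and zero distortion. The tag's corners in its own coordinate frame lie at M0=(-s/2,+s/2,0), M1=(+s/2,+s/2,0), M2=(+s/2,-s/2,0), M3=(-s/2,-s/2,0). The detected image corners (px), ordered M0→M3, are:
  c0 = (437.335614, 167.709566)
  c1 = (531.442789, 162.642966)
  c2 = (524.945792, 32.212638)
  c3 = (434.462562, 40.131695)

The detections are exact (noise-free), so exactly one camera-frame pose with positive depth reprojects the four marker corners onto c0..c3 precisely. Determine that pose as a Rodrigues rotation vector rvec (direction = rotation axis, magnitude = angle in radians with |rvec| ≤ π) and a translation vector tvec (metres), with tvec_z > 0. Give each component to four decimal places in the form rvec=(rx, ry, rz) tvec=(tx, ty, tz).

Intrinsics K: fx=577.8, fy=893.4, cx=322.7, cy=237.5
Marker side s = 0.213 m; corners in marker frame (Z=0):
  M0 = (-0.1065, +0.1065, 0)
  M1 = (+0.1065, +0.1065, 0)
  M2 = (+0.1065, -0.1065, 0)
  M3 = (-0.1065, -0.1065, 0)
Detected image corners:
  c0 = (437.335614, 167.709566) px
  c1 = (531.442789, 162.642966) px
  c2 = (524.945792, 32.212638) px
  c3 = (434.462562, 40.131695) px
Planar DLT: solve 8×8 A·h = b for H (H[2,2]=1):
  H  [+378.77459 -64.20782 +481.44775]
  H  [-41.96609 +587.59063 +99.48622]
  H  [-0.11280 -0.17862 +1.00000]
B = K⁻¹H; ‖b₁‖=0.727542, ‖b₂‖=0.727542; λ = 2/(‖b₁‖+‖b₂‖) = 1.374490, sign → tz>0 ⇒ λ=+1.374490
r₁ = λ·B[:,0] = (+0.98763,-0.02335,-0.15504); r₂ = λ·B[:,1] = (-0.01563,+0.96927,-0.24551)
r₃ = r₁×r₂ = (+0.15601,+0.24489,+0.95692); SVD([r₁ r₂ r₃]) → R = UVᵀ:
  R  [+0.98763 -0.01563 +0.15601]
  R  [-0.02335 +0.96927 +0.24489]
  R  [-0.15504 -0.24551 +0.95692]
t = (+0.37763, -0.21233, +1.37449) m
tr R = 2.913818; θ = arccos((tr R − 1)/2) = 0.294632 rad = 16.881°
axis k = ((R−Rᵀ)₃₂, (R−Rᵀ)₁₃, (R−Rᵀ)₂₁) / (2 sinθ) = (-0.844382, +0.535576, -0.013298)
rvec = θ·k = (-0.248782, +0.157798, -0.003918)

rvec=(-0.2488, 0.1578, -0.0039) tvec=(0.3776, -0.2123, 1.3745)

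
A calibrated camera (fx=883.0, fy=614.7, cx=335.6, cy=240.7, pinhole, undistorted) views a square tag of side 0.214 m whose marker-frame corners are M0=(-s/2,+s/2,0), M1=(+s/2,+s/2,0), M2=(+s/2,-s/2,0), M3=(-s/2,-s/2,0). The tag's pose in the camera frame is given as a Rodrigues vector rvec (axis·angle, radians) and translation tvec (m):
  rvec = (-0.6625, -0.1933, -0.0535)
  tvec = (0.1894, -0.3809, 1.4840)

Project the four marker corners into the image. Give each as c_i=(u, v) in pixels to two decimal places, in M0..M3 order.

Intrinsics K: fx=883.0, fy=614.7, cx=335.6, cy=240.7
Marker side s = 0.214 m; corners in marker frame (Z=0):
  M0 = (-0.1070, +0.1070, 0)
  M1 = (+0.1070, +0.1070, 0)
  M2 = (+0.1070, -0.1070, 0)
  M3 = (-0.1070, -0.1070, 0)
rvec = (-0.6625, -0.1933, -0.0535), |rvec| = θ = 0.69219 rad = 39.660°
Rodrigues: sinθ=0.63823, 1−cosθ=0.23015; R = I + sinθ·[k]× + (1−cosθ)·[k]×²:
    [+0.98068 +0.11084 -0.16120]
    [+0.01219 +0.78780 +0.61582]
    [+0.19526 -0.60588 +0.77122]
t = (0.1894, -0.3809, 1.4840) m
M0: Pc = R·M0+t = (+0.09633, -0.29791, +1.39828); u = 883.0·(+0.09633)/1.39828 + 335.6 = 396.4301, v = 614.7·(-0.29791)/1.39828 + 240.7 = 109.7353
M1: Pc = R·M1+t = (+0.30619, -0.29530, +1.44006); u = 883.0·(+0.30619)/1.44006 + 335.6 = 523.3474, v = 614.7·(-0.29530)/1.44006 + 240.7 = 114.6485
M2: Pc = R·M2+t = (+0.28247, -0.46389, +1.56972); u = 883.0·(+0.28247)/1.56972 + 335.6 = 494.4963, v = 614.7·(-0.46389)/1.56972 + 240.7 = 59.0415
M3: Pc = R·M3+t = (+0.07261, -0.46650, +1.52794); u = 883.0·(+0.07261)/1.52794 + 335.6 = 377.5600, v = 614.7·(-0.46650)/1.52794 + 240.7 = 53.0245

c0=(396.43, 109.74) c1=(523.35, 114.65) c2=(494.50, 59.04) c3=(377.56, 53.02)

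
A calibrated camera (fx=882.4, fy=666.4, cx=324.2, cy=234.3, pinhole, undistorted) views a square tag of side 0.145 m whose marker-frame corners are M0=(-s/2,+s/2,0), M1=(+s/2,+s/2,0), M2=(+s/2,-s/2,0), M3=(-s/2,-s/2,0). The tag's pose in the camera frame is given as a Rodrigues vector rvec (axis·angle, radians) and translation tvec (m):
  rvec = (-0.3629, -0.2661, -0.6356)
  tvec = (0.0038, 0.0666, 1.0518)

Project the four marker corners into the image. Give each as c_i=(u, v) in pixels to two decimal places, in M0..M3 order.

c0=(317.68, 339.28) c1=(411.53, 286.15) c2=(336.33, 218.67) c3=(242.05, 266.71)

Intrinsics K: fx=882.4, fy=666.4, cx=324.2, cy=234.3
Marker side s = 0.145 m; corners in marker frame (Z=0):
  M0 = (-0.0725, +0.0725, 0)
  M1 = (+0.0725, +0.0725, 0)
  M2 = (+0.0725, -0.0725, 0)
  M3 = (-0.0725, -0.0725, 0)
rvec = (-0.3629, -0.2661, -0.6356), |rvec| = θ = 0.77878 rad = 44.621°
Rodrigues: sinθ=0.70241, 1−cosθ=0.28823; R = I + sinθ·[k]× + (1−cosθ)·[k]×²:
    [+0.77436 +0.61916 -0.13039]
    [-0.52738 +0.74542 +0.40769]
    [+0.34962 -0.24694 +0.90376]
t = (0.0038, 0.0666, 1.0518) m
M0: Pc = R·M0+t = (-0.00745, +0.15888, +1.00855); u = 882.4·(-0.00745)/1.00855 + 324.2 = 317.6804, v = 666.4·(+0.15888)/1.00855 + 234.3 = 339.2790
M1: Pc = R·M1+t = (+0.10483, +0.08241, +1.05924); u = 882.4·(+0.10483)/1.05924 + 324.2 = 411.5287, v = 666.4·(+0.08241)/1.05924 + 234.3 = 286.1453
M2: Pc = R·M2+t = (+0.01505, -0.02568, +1.09505); u = 882.4·(+0.01505)/1.09505 + 324.2 = 336.3287, v = 666.4·(-0.02568)/1.09505 + 234.3 = 218.6733
M3: Pc = R·M3+t = (-0.09723, +0.05079, +1.04436); u = 882.4·(-0.09723)/1.04436 + 324.2 = 242.0476, v = 666.4·(+0.05079)/1.04436 + 234.3 = 266.7101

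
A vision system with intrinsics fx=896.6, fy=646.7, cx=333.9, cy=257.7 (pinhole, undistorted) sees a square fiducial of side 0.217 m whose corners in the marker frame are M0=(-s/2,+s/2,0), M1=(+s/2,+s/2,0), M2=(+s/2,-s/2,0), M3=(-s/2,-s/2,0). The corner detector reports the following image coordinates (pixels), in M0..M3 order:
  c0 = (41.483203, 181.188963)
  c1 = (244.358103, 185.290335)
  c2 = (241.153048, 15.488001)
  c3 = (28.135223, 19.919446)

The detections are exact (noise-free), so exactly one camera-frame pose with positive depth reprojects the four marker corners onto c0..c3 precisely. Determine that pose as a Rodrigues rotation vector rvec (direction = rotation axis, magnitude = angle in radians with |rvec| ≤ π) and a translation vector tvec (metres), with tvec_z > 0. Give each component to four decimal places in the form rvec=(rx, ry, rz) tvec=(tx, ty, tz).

rvec=(0.2043, 0.2131, 0.0288) tvec=(-0.1924, -0.2093, 0.8725)

Intrinsics K: fx=896.6, fy=646.7, cx=333.9, cy=257.7
Marker side s = 0.217 m; corners in marker frame (Z=0):
  M0 = (-0.1085, +0.1085, 0)
  M1 = (+0.1085, +0.1085, 0)
  M2 = (+0.1085, -0.1085, 0)
  M3 = (-0.1085, -0.1085, 0)
Detected image corners:
  c0 = (41.483203, 181.188963) px
  c1 = (244.358103, 185.290335) px
  c2 = (241.153048, 15.488001) px
  c3 = (28.135223, 19.919446) px
Planar DLT: solve 8×8 A·h = b for H (H[2,2]=1):
  H  [+924.75000 +71.24832 +136.21046]
  H  [-24.10368 +785.86485 +102.57720]
  H  [-0.23731 +0.23422 +1.00000]
B = K⁻¹H; ‖b₁‖=1.146074, ‖b₂‖=1.146074; λ = 2/(‖b₁‖+‖b₂‖) = 0.872544, sign → tz>0 ⇒ λ=+0.872544
r₁ = λ·B[:,0] = (+0.97705,+0.04999,-0.20706); r₂ = λ·B[:,1] = (-0.00677,+0.97887,+0.20437)
r₃ = r₁×r₂ = (+0.21290,-0.19828,+0.95674); SVD([r₁ r₂ r₃]) → R = UVᵀ:
  R  [+0.97705 -0.00677 +0.21290]
  R  [+0.04999 +0.97887 -0.19828]
  R  [-0.20706 +0.20437 +0.95674]
t = (-0.19239, -0.20930, +0.87254) m
tr R = 2.912664; θ = arccos((tr R − 1)/2) = 0.296613 rad = 16.995°
axis k = ((R−Rᵀ)₃₂, (R−Rᵀ)₁₃, (R−Rᵀ)₂₁) / (2 sinθ) = (+0.688796, +0.718423, +0.097100)
rvec = θ·k = (+0.204306, +0.213094, +0.028801)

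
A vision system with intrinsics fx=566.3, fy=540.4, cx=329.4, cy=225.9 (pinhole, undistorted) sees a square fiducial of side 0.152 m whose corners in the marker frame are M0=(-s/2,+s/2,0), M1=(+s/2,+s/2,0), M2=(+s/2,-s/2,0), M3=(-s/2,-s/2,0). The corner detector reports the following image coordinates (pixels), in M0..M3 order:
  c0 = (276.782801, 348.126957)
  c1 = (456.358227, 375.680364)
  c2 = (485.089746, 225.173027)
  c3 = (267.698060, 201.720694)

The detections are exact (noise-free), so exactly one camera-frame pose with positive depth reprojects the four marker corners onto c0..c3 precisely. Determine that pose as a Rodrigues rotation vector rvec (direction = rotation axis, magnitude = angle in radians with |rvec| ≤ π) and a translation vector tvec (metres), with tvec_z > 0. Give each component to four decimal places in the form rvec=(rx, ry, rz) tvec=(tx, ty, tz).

rvec=(0.5620, 0.2004, 0.0654) tvec=(0.0296, 0.0549, 0.4337)

Intrinsics K: fx=566.3, fy=540.4, cx=329.4, cy=225.9
Marker side s = 0.152 m; corners in marker frame (Z=0):
  M0 = (-0.0760, +0.0760, 0)
  M1 = (+0.0760, +0.0760, 0)
  M2 = (+0.0760, -0.0760, 0)
  M3 = (-0.0760, -0.0760, 0)
Detected image corners:
  c0 = (276.782801, 348.126957) px
  c1 = (456.358227, 375.680364) px
  c2 = (485.089746, 225.173027) px
  c3 = (267.698060, 201.720694) px
Planar DLT: solve 8×8 A·h = b for H (H[2,2]=1):
  H  [+1147.88629 +397.49402 +368.05199]
  H  [+55.78328 +1331.26953 +294.25499]
  H  [-0.39372 +1.23397 +1.00000]
B = K⁻¹H; ‖b₁‖=2.305714, ‖b₂‖=2.305714; λ = 2/(‖b₁‖+‖b₂‖) = 0.433705, sign → tz>0 ⇒ λ=+0.433705
r₁ = λ·B[:,0] = (+0.97844,+0.11615,-0.17076); r₂ = λ·B[:,1] = (-0.00688,+0.84471,+0.53518)
r₃ = r₁×r₂ = (+0.20640,-0.52247,+0.82730); SVD([r₁ r₂ r₃]) → R = UVᵀ:
  R  [+0.97844 -0.00688 +0.20640]
  R  [+0.11615 +0.84471 -0.52247]
  R  [-0.17076 +0.53518 +0.82730]
t = (+0.02960, +0.05486, +0.43371) m
tr R = 2.650451; θ = arccos((tr R − 1)/2) = 0.600195 rad = 34.389°
axis k = ((R−Rᵀ)₃₂, (R−Rᵀ)₁₃, (R−Rᵀ)₂₁) / (2 sinθ) = (+0.936300, +0.333888, +0.108910)
rvec = θ·k = (+0.561962, +0.200398, +0.065367)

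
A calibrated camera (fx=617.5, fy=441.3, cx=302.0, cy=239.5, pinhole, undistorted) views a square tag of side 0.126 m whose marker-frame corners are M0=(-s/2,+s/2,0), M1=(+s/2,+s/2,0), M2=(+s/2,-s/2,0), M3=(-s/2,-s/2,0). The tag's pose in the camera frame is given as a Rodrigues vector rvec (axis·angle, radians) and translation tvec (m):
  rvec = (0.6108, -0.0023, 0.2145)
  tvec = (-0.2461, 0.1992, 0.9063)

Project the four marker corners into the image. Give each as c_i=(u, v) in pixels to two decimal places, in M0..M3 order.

Intrinsics K: fx=617.5, fy=441.3, cx=302.0, cy=239.5
Marker side s = 0.126 m; corners in marker frame (Z=0):
  M0 = (-0.0630, +0.0630, 0)
  M1 = (+0.0630, +0.0630, 0)
  M2 = (+0.0630, -0.0630, 0)
  M3 = (-0.0630, -0.0630, 0)
rvec = (0.6108, -0.0023, 0.2145), |rvec| = θ = 0.64737 rad = 37.092°
Rodrigues: sinθ=0.60309, 1−cosθ=0.20233; R = I + sinθ·[k]× + (1−cosθ)·[k]×²:
    [+0.97778 -0.20051 +0.06111]
    [+0.19915 +0.79767 -0.56926]
    [+0.06539 +0.56878 +0.81988]
t = (-0.2461, 0.1992, 0.9063) m
M0: Pc = R·M0+t = (-0.32033, +0.23691, +0.93801); u = 617.5·(-0.32033)/0.93801 + 302.0 = 91.1233, v = 441.3·(+0.23691)/0.93801 + 239.5 = 350.9558
M1: Pc = R·M1+t = (-0.19713, +0.26200, +0.94625); u = 617.5·(-0.19713)/0.94625 + 302.0 = 173.3572, v = 441.3·(+0.26200)/0.94625 + 239.5 = 361.6877
M2: Pc = R·M2+t = (-0.17187, +0.16149, +0.87459); u = 617.5·(-0.17187)/0.87459 + 302.0 = 180.6532, v = 441.3·(+0.16149)/0.87459 + 239.5 = 320.9864
M3: Pc = R·M3+t = (-0.29507, +0.13640, +0.86635); u = 617.5·(-0.29507)/0.86635 + 302.0 = 91.6861, v = 441.3·(+0.13640)/0.86635 + 239.5 = 308.9795

c0=(91.12, 350.96) c1=(173.36, 361.69) c2=(180.65, 320.99) c3=(91.69, 308.98)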